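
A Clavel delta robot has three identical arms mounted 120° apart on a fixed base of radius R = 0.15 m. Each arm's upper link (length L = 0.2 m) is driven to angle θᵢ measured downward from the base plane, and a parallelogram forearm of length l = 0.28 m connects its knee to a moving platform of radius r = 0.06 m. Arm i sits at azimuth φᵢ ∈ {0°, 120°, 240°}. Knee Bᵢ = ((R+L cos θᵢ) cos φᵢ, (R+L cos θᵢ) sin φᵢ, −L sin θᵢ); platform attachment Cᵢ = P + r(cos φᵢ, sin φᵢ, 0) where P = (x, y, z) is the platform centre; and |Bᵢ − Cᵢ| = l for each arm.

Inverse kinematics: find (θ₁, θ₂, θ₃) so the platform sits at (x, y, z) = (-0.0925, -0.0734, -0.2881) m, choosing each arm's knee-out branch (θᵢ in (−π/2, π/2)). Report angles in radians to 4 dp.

arm 1 (φ=0.0°): x'=-0.0925, y'=-0.0734
  e−x'=0.1825;  (l²−L²−(e−x')²−y'²−z²)/2L = -0.2082
  √(A²+B²)=0.3410;  θ1 = -1.0061+2.2276 ≈ 1.2215
φ2=120.0° → target in arm frame (-0.0173, 0.1168)
  e−x'=0.1073;  (l²−L²−(e−x')²−y'²−z²)/2L = -0.1744
  θ2 = atan2(B,A) + arccos(C/0.3074) = 0.9598
rotate P by −φ3: (0.1098, -0.0434, -0.2881)
  A=-0.0198, B=-0.2881, C=(l²−L²−A²−y'²−z²)/(2L)=-0.1172
  γ=atan2(-0.2881,-0.0198)=-1.6395;  ψ=arccos(-0.4058)=1.9887;  θ3=γ+ψ≈0.3492

θ₁ = 1.2215, θ₂ = 0.9598, θ₃ = 0.3492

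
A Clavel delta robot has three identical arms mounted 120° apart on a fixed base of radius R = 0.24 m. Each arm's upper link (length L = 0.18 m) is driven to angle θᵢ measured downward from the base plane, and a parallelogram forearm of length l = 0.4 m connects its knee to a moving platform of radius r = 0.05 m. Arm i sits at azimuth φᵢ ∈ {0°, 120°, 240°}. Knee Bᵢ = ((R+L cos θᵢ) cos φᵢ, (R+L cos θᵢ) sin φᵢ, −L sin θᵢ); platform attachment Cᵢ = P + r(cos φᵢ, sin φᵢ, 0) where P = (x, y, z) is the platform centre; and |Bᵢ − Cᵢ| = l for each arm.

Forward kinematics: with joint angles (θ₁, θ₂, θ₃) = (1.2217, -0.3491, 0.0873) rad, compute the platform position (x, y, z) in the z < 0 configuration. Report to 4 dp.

(-0.1450, 0.0245, -0.2154)

S1 = (0.2516·cos0.0°, 0.2516·sin0.0°, -0.1691) = (0.2516, 0.0000, -0.1691)
arm 2 at φ=120.0°: (R−r)+L cos θ2 = 0.3591;  S2 = (-0.1796, 0.3110, 0.0616)
S3 = (0.3693·cos240.0°, 0.3693·sin240.0°, -0.0157) = (-0.1847, -0.3198, -0.0157)
subtract pairs → two planes through P
plane₁₂: -0.8623x+0.6221y+0.4614z = 0.0409
Cramer: x(z) = -0.0493+0.4442z;  y(z) = -0.0027-0.1261z
quadratic in z: (1.2132)z²+(0.0716)z+(-0.0408)=0, √Δ=0.4509 → z ∈ {-0.2154, 0.1563}; z = -0.2154 (taking z<0)
x = -0.1450, y = 0.0245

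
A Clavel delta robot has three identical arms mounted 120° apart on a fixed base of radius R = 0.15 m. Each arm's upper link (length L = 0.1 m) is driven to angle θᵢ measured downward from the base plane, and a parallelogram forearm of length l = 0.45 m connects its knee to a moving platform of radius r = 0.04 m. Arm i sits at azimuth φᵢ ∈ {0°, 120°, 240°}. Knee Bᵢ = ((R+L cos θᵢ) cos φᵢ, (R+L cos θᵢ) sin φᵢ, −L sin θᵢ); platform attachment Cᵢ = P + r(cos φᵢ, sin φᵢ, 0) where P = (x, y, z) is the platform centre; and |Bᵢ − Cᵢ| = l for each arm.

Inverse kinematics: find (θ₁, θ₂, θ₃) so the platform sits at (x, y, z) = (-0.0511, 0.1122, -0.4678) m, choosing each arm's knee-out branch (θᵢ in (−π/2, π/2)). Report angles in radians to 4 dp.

rotate P by −φ1: (-0.0511, 0.1122, -0.4678)
  e−x'=0.1611;  (l²−L²−(e−x')²−y'²−z²)/2L = -0.3244
  √(A²+B²)=0.4948;  θ1 = -1.2391+2.2858 ≈ 1.0467
rotate P by −φ2: (0.1227, -0.0118, -0.4678)
  A=-0.0127, B=-0.4678, C=(l²−L²−A²−y'²−z²)/(2L)=-0.1332
  √(A²+B²)=0.4680;  θ2 = -1.5980+1.8594 ≈ 0.2614
arm 3 (φ=240.0°): x'=-0.0716, y'=-0.1004
  A=0.1816, B=-0.4678, C=(l²−L²−A²−y'²−z²)/(2L)=-0.3470
  γ=atan2(-0.4678,0.1816)=-1.2005;  ψ=arccos(-0.6914)=2.3342;  θ3=γ+ψ≈1.1338

θ₁ = 1.0467, θ₂ = 0.2614, θ₃ = 1.1338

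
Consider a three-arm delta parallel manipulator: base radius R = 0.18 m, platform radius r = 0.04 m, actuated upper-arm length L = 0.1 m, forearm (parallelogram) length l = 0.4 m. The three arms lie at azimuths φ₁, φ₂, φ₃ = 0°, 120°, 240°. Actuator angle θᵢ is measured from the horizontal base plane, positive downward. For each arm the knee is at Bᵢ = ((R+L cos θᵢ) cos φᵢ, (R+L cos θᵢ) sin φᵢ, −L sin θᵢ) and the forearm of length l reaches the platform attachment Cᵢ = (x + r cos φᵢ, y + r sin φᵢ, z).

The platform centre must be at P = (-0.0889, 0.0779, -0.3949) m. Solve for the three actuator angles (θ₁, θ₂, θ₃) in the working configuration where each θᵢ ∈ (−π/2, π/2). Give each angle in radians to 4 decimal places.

φ1=0.0° → target in arm frame (-0.0889, 0.0779)
  A=0.2289, B=-0.3949, C=(l²−L²−A²−y'²−z²)/(2L)=-0.3220
  γ=atan2(-0.3949,0.2289)=-1.0455;  ψ=arccos(-0.7056)=2.3540;  θ1=γ+ψ≈1.3085
rotate P by −φ2: (0.1119, 0.0380, -0.3949)
  e−x'=0.0281;  (l²−L²−(e−x')²−y'²−z²)/2L = -0.0409
  θ2 = atan2(B,A) + arccos(C/0.3959) = 0.1745
φ3=240.0° → target in arm frame (-0.0230, -0.1159)
  A cos θ + B sin θ = C:  0.1630·cos θ + -0.3949·sin θ = -0.2298
  θ3 = atan2(B,A) + arccos(C/0.4272) = 0.9594

θ₁ = 1.3085, θ₂ = 0.1745, θ₃ = 0.9594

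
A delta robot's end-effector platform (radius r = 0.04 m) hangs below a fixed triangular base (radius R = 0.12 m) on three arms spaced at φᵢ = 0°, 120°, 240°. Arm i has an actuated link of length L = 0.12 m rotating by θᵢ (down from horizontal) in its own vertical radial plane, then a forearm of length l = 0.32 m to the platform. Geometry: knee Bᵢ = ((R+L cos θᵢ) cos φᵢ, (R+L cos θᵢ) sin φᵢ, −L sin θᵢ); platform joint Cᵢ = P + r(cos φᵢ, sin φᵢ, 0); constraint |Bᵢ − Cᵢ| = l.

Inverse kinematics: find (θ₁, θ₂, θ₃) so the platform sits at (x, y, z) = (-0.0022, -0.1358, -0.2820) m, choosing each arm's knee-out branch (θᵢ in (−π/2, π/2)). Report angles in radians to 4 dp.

θ₁ = 0.5231, θ₂ = 1.0469, θ₃ = -0.1748

rotate P by −φ1: (-0.0022, -0.1358, -0.2820)
  e−x'=0.0822;  (l²−L²−(e−x')²−y'²−z²)/2L = -0.0697
  √(A²+B²)=0.2937;  θ1 = -1.2872+1.8103 ≈ 0.5231
arm 2 (φ=120.0°): x'=-0.1165, y'=0.0698
  e−x'=0.1965;  (l²−L²−(e−x')²−y'²−z²)/2L = -0.1459
  γ=atan2(-0.2820,0.1965)=-0.9622;  ψ=arccos(-0.4244)=2.0091;  θ2=γ+ψ≈1.0469
arm 3 (φ=240.0°): x'=0.1187, y'=0.0660
  A=-0.0387, B=-0.2820, C=(l²−L²−A²−y'²−z²)/(2L)=0.0109
  θ3 = atan2(B,A) + arccos(C/0.2846) = -0.1748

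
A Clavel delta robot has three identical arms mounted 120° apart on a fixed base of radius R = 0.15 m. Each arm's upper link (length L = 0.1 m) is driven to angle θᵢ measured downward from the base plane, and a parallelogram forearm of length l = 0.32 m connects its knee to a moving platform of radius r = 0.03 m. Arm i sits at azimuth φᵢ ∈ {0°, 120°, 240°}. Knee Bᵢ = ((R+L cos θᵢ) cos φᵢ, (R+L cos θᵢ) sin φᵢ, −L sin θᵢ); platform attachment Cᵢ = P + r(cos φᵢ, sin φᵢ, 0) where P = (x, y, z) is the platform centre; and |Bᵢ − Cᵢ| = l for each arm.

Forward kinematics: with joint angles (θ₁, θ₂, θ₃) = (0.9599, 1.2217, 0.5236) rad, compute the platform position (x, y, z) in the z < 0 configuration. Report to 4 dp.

(-0.0081, -0.0664, -0.3341)

φ1=0.0°: virtual centre (0.1774, 0.0000, -0.0819), radius l
φ2=120.0°: virtual centre (-0.0771, 0.1335, -0.0940), radius l
φ3=240.0°: virtual centre (-0.1033, -0.1789, -0.0500), radius l
subtract pairs → two planes through P
plane₁₂: -0.5089x+0.2671y+-0.0241z = -0.0056
Cramer: x(z) = 0.0003+0.0254z;  y(z) = -0.0202+0.1386z
into |P−O₁|² = l²: 1.0198z² + 0.1493z + -0.0639 = 0;  Δ = 0.2832;  z = -0.3341 or 0.1877 → z<0 root = -0.3341
x = -0.0081, y = -0.0664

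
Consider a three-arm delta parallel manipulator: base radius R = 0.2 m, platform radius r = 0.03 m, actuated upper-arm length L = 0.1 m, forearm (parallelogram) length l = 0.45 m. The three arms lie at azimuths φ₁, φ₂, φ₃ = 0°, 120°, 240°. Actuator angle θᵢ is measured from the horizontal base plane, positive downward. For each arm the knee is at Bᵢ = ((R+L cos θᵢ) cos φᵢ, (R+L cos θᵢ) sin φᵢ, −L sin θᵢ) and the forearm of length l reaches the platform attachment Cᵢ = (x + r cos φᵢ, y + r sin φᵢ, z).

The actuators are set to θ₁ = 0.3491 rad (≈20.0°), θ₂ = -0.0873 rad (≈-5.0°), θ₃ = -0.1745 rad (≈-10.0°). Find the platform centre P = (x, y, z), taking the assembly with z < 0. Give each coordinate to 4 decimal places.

arm 1 at φ=0.0°: e+L cos θ1 = 0.2640;  centre 1 = (0.2640, 0.0000, -0.0342)
centre 2 = (0.2696·cos120.0°, 0.2696·sin120.0°, 0.0087) = (-0.1348, 0.2335, 0.0087)
φ3=240.0°: virtual centre (-0.1342, -0.2325, 0.0174), radius l
eliminate P² terms by subtracting sphere 1 from 2 and 3
plane₁₂: -0.7976x+0.4670y+0.0858z = 0.0019
Cramer: x(z) = -0.0022+0.1186z;  y(z) = 0.0004+0.0187z
quadratic in z: (1.0144)z²+(0.0053)z+(-0.1305)=0, √Δ=0.7277 → z ∈ {-0.3613, 0.3561}; z = -0.3613 (taking z<0)
x = -0.0450, y = -0.0063

(-0.0450, -0.0063, -0.3613)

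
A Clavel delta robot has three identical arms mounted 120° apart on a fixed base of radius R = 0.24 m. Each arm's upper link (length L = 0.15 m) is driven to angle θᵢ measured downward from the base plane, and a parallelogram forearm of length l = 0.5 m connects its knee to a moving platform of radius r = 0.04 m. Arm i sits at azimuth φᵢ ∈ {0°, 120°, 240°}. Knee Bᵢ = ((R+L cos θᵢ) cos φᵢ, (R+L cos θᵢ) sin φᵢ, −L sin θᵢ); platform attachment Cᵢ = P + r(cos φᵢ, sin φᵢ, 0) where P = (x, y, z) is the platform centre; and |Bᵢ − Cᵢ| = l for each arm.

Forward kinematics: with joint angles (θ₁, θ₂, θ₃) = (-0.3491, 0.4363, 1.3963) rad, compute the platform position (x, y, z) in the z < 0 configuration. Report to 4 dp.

(0.1679, 0.1332, -0.3985)

S1 = (0.3410·cos0.0°, 0.3410·sin0.0°, 0.0513) = (0.3410, 0.0000, 0.0513)
φ2=120.0°: virtual centre (-0.1680, 0.2909, -0.0634), radius l
S3 = (0.2260·cos240.0°, 0.2260·sin240.0°, -0.1477) = (-0.1130, -0.1958, -0.1477)
subtract pairs → two planes through P
[-1.0179 0.5819 -0.2294]·P = -0.0020;  [-0.9079 -0.3915 -0.3981]·P = -0.0460
det = 0.9268;  x = 0.0297+-0.3468z,  y = 0.0485+-0.2124z
into |P−S₁|² = l²: 1.1654z² + 0.0927z + -0.1481 = 0;  Δ = 0.6991;  z = -0.3985 or 0.3190 → z<0 root = -0.3985
x = 0.1679, y = 0.1332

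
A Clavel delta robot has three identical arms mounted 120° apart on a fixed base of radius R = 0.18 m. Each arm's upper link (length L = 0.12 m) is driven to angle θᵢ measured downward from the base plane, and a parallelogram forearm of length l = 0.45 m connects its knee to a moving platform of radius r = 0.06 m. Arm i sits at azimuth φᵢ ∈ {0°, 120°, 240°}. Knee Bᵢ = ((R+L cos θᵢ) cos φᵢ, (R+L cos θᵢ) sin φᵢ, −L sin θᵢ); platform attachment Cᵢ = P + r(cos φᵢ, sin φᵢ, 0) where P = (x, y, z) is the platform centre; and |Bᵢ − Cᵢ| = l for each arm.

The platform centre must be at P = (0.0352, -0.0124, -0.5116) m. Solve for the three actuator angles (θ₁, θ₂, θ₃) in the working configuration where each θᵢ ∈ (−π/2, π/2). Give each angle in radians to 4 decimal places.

rotate P by −φ1: (0.0352, -0.0124, -0.5116)
  A cos θ + B sin θ = C:  0.0848·cos θ + -0.5116·sin θ = -0.3374
  γ=atan2(-0.5116,0.0848)=-1.4065;  ψ=arccos(-0.6506)=2.2792;  θ1=γ+ψ≈0.8727
rotate P by −φ2: (-0.0283, -0.0243, -0.5116)
  e−x'=0.1483;  (l²−L²−(e−x')²−y'²−z²)/2L = -0.4010
  γ=atan2(-0.5116,0.1483)=-1.2886;  ψ=arccos(-0.7527)=2.4230;  θ2=γ+ψ≈1.1344
rotate P by −φ3: (-0.0069, 0.0367, -0.5116)
  A=0.1269, B=-0.5116, C=(l²−L²−A²−y'²−z²)/(2L)=-0.3795
  θ3 = atan2(B,A) + arccos(C/0.5271) = 1.0468

θ₁ = 0.8727, θ₂ = 1.1344, θ₃ = 1.0468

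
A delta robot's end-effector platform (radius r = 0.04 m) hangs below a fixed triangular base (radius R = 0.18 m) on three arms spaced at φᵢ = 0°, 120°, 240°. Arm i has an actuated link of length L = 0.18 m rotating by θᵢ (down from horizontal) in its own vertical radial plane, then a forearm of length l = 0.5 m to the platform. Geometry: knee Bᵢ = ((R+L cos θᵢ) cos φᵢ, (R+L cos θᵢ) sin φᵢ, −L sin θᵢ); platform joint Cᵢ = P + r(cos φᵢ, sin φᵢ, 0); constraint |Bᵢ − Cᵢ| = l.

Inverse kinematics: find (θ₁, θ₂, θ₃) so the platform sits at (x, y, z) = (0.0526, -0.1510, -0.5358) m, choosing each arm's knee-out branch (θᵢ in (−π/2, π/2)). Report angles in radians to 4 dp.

θ₁ = 0.6984, θ₂ = 1.3090, θ₃ = 0.5238

arm 1 (φ=0.0°): x'=0.0526, y'=-0.1510
  A=0.0874, B=-0.5358, C=(l²−L²−A²−y'²−z²)/(2L)=-0.2776
  γ=atan2(-0.5358,0.0874)=-1.4091;  ψ=arccos(-0.5113)=2.1075;  θ1=γ+ψ≈0.6984
φ2=120.0° → target in arm frame (-0.1571, 0.0299)
  e−x'=0.2971;  (l²−L²−(e−x')²−y'²−z²)/2L = -0.4406
  √(A²+B²)=0.6126;  θ2 = -1.0645+2.3735 ≈ 1.3090
arm 3 (φ=240.0°): x'=0.1045, y'=0.1211
  A cos θ + B sin θ = C:  0.0355·cos θ + -0.5358·sin θ = -0.2372
  θ3 = atan2(B,A) + arccos(C/0.5370) = 0.5238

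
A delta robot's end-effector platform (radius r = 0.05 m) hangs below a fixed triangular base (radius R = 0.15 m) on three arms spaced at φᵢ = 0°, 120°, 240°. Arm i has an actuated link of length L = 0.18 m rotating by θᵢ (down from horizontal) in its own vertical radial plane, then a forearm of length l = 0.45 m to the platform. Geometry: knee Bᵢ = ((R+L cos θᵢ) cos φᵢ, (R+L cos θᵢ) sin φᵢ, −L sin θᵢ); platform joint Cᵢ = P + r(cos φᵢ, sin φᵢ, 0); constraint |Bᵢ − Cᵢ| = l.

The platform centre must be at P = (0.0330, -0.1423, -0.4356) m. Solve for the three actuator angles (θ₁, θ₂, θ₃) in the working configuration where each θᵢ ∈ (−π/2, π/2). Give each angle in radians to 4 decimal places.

θ₁ = 0.4362, θ₂ = 0.9598, θ₃ = 0.1747

rotate P by −φ1: (0.0330, -0.1423, -0.4356)
  A=0.0670, B=-0.4356, C=(l²−L²−A²−y'²−z²)/(2L)=-0.1233
  γ=atan2(-0.4356,0.0670)=-1.4182;  ψ=arccos(-0.2798)=1.8543;  θ1=γ+ψ≈0.4362
rotate P by −φ2: (-0.1397, 0.0426, -0.4356)
  e−x'=0.2397;  (l²−L²−(e−x')²−y'²−z²)/2L = -0.2193
  θ2 = atan2(B,A) + arccos(C/0.4972) = 0.9598
rotate P by −φ3: (0.1067, 0.0997, -0.4356)
  A=-0.0067, B=-0.4356, C=(l²−L²−A²−y'²−z²)/(2L)=-0.0823
  √(A²+B²)=0.4357;  θ3 = -1.5863+1.7609 ≈ 0.1747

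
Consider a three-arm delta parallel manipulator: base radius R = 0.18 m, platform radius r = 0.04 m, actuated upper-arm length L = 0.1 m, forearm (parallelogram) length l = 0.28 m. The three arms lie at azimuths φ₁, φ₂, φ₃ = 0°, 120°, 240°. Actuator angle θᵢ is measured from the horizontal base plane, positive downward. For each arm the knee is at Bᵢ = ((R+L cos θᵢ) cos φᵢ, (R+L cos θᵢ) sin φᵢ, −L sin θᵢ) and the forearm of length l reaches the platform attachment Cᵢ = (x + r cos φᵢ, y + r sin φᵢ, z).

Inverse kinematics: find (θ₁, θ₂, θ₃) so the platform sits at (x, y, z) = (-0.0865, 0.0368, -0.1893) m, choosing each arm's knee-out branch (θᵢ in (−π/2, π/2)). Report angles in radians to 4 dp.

rotate P by −φ1: (-0.0865, 0.0368, -0.1893)
  A=0.2265, B=-0.1893, C=(l²−L²−A²−y'²−z²)/(2L)=-0.1005
  γ=atan2(-0.1893,0.2265)=-0.6962;  ψ=arccos(-0.3403)=1.9180;  θ1=γ+ψ≈1.2219
φ2=120.0° → target in arm frame (0.0751, 0.0565)
  A cos θ + B sin θ = C:  0.0649·cos θ + -0.1893·sin θ = 0.1258
  γ=atan2(-0.1893,0.0649)=-1.2406;  ψ=arccos(0.6287)=0.8909;  θ2=γ+ψ≈-0.3497
arm 3 (φ=240.0°): x'=0.0114, y'=-0.0933
  A cos θ + B sin θ = C:  0.1286·cos θ + -0.1893·sin θ = 0.0366
  γ=atan2(-0.1893,0.1286)=-0.9740;  ψ=arccos(0.1598)=1.4103;  θ3=γ+ψ≈0.4363

θ₁ = 1.2219, θ₂ = -0.3497, θ₃ = 0.4363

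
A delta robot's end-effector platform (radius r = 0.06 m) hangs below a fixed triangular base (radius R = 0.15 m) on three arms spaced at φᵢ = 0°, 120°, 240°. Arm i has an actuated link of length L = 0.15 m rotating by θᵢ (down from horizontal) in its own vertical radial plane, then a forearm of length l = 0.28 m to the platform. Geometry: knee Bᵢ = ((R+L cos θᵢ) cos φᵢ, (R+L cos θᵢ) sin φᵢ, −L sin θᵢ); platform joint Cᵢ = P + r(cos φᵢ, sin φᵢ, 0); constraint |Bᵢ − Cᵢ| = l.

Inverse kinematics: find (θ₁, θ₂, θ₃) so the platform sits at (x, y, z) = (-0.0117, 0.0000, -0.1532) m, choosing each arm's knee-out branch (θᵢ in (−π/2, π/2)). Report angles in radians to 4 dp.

arm 1 (φ=0.0°): x'=-0.0117, y'=0.0000
  A cos θ + B sin θ = C:  0.1017·cos θ + -0.1532·sin θ = 0.0736
  √(A²+B²)=0.1839;  θ1 = -0.9848+1.1589 ≈ 0.1741
arm 2 (φ=120.0°): x'=0.0058, y'=0.0101
  A cos θ + B sin θ = C:  0.0842·cos θ + -0.1532·sin θ = 0.0842
  θ2 = atan2(B,A) + arccos(C/0.1748) = 0.0000
arm 3 (φ=240.0°): x'=0.0059, y'=-0.0101
  e−x'=0.0841;  (l²−L²−(e−x')²−y'²−z²)/2L = 0.0842
  θ3 = atan2(B,A) + arccos(C/0.1748) = 0.0000

θ₁ = 0.1741, θ₂ = 0.0000, θ₃ = 0.0000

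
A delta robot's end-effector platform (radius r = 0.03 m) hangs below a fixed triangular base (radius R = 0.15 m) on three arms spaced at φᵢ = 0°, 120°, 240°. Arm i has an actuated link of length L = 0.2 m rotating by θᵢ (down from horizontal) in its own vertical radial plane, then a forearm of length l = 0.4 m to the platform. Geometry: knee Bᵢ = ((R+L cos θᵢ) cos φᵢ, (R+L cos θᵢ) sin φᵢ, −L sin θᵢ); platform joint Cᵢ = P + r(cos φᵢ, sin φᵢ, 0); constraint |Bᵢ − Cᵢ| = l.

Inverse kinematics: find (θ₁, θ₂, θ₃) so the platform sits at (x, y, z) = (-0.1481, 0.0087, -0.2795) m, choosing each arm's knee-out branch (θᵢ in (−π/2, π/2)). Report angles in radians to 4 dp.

φ1=0.0° → target in arm frame (-0.1481, 0.0087)
  A cos θ + B sin θ = C:  0.2681·cos θ + -0.2795·sin θ = -0.0752
  √(A²+B²)=0.3873;  θ1 = -0.8062+1.7662 ≈ 0.9599
rotate P by −φ2: (0.0816, 0.1239, -0.2795)
  A=0.0384, B=-0.2795, C=(l²−L²−A²−y'²−z²)/(2L)=0.0626
  θ2 = atan2(B,A) + arccos(C/0.2821) = -0.0873
φ3=240.0° → target in arm frame (0.0665, -0.1326)
  A=0.0535, B=-0.2795, C=(l²−L²−A²−y'²−z²)/(2L)=0.0536
  γ=atan2(-0.2795,0.0535)=-1.3817;  ψ=arccos(0.1883)=1.3814;  θ3=γ+ψ≈-0.0004

θ₁ = 0.9599, θ₂ = -0.0873, θ₃ = -0.0004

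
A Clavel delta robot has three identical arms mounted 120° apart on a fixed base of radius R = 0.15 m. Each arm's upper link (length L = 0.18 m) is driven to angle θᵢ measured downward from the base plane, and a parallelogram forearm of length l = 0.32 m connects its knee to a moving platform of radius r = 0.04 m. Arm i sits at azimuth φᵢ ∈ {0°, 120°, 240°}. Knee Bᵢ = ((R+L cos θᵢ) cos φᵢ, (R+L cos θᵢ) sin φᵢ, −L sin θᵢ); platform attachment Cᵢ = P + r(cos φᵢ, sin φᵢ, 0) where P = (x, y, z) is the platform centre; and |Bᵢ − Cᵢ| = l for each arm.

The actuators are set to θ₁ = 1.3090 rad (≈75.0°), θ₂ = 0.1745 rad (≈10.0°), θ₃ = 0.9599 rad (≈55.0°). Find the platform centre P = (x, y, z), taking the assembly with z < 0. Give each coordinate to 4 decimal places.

(-0.1188, 0.0914, -0.3088)

φ1=0.0°: virtual centre (0.1566, 0.0000, -0.1739), radius l
φ2=120.0°: virtual centre (-0.1436, 0.2488, -0.0313), radius l
arm 3 at φ=240.0°: e+L cos θ3 = 0.2132;  S3 = (-0.1066, -0.1847, -0.1474)
|S₂|²−|S₁|² = 0.0287;  |S₃|²−|S₁|² = 0.0125
[-0.6004 0.4976 0.2852]·P = 0.0287;  [-0.5264 -0.3694 0.0528]·P = 0.0125
det = 0.4837;  x = -0.0348+0.2722z,  y = 0.0158+-0.2448z
quadratic in z: (1.1340)z²+(0.2358)z+(-0.0353)=0, √Δ=0.4645 → z ∈ {-0.3088, 0.1008}; z = -0.3088 (taking z<0)
x = -0.1188, y = 0.0914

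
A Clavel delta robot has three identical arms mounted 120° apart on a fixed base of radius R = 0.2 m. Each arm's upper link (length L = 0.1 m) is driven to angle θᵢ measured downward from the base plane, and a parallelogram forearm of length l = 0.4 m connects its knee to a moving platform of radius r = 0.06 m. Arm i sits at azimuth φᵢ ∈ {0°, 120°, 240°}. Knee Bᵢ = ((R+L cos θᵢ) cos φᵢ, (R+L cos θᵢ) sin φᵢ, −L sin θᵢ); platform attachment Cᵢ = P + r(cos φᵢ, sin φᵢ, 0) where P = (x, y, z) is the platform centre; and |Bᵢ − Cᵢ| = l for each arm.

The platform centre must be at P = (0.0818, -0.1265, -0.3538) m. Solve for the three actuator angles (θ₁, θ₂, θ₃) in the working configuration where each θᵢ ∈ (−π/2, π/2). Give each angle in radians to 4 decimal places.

θ₁ = 0.0872, θ₂ = 1.3962, θ₃ = 0.1747

arm 1 (φ=0.0°): x'=0.0818, y'=-0.1265
  A=0.0582, B=-0.3538, C=(l²−L²−A²−y'²−z²)/(2L)=0.0272
  θ1 = atan2(B,A) + arccos(C/0.3586) = 0.0872
rotate P by −φ2: (-0.1505, -0.0076, -0.3538)
  A=0.2905, B=-0.3538, C=(l²−L²−A²−y'²−z²)/(2L)=-0.2980
  θ2 = atan2(B,A) + arccos(C/0.4578) = 1.3962
rotate P by −φ3: (0.0687, 0.1341, -0.3538)
  e−x'=0.0713;  (l²−L²−(e−x')²−y'²−z²)/2L = 0.0088
  θ3 = atan2(B,A) + arccos(C/0.3609) = 0.1747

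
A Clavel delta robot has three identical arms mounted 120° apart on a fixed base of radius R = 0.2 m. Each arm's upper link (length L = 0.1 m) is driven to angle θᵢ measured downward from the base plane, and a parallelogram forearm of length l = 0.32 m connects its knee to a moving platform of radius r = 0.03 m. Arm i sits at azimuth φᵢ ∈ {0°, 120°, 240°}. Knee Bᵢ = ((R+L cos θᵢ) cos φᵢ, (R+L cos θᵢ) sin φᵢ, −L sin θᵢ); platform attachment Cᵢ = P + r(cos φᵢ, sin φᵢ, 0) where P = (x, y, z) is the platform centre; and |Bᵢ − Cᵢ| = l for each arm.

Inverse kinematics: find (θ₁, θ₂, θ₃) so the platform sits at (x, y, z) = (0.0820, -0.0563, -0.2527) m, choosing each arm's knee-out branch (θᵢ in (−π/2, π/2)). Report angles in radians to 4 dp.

rotate P by −φ1: (0.0820, -0.0563, -0.2527)
  A cos θ + B sin θ = C:  0.0880·cos θ + -0.2527·sin θ = 0.0881
  γ=atan2(-0.2527,0.0880)=-1.2357;  ψ=arccos(0.3294)=1.2351;  θ1=γ+ψ≈-0.0006
arm 2 (φ=120.0°): x'=-0.0898, y'=-0.0429
  A=0.2598, B=-0.2527, C=(l²−L²−A²−y'²−z²)/(2L)=-0.2038
  γ=atan2(-0.2527,0.2598)=-0.7716;  ψ=arccos(-0.5625)=2.1682;  θ2=γ+ψ≈1.3966
φ3=240.0° → target in arm frame (0.0078, 0.0992)
  A cos θ + B sin θ = C:  0.1622·cos θ + -0.2527·sin θ = -0.0381
  √(A²+B²)=0.3003;  θ3 = -1.0000+1.6979 ≈ 0.6979

θ₁ = -0.0006, θ₂ = 1.3966, θ₃ = 0.6979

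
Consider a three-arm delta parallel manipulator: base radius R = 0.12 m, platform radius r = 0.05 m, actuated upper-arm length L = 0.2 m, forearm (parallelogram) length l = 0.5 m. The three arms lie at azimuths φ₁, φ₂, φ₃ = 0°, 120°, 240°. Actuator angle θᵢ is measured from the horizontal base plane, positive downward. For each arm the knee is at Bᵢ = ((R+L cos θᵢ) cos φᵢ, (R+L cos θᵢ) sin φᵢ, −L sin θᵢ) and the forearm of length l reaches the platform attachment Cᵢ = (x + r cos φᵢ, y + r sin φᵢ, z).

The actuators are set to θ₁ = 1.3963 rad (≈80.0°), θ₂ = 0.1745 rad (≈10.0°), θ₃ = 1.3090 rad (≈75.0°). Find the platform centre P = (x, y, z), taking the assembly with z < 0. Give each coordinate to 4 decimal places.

(-0.1744, 0.2434, -0.5329)

arm 1 at φ=0.0°: ρ1 = 0.1047;  S1 = (0.1047, 0.0000, -0.1970)
arm 2 at φ=120.0°: ρ2 = 0.2670;  S2 = (-0.1335, 0.2312, -0.0347)
φ3=240.0°: virtual centre (-0.0609, -0.1055, -0.1932), radius l
subtract pairs → two planes through P
linear system: -0.4764x+0.4624y = 0.0227−0.3245z; -0.3312x+-0.2109y = 0.0024−0.0076z
det = 0.2536;  x = -0.0232+0.2836z,  y = 0.0252+-0.4095z
into |P−S₁|² = l²: 1.2482z² + 0.3007z + -0.1942 = 0;  Δ = 1.0600;  z = -0.5329 or 0.2920 → z<0 root = -0.5329
x = -0.1744, y = 0.2434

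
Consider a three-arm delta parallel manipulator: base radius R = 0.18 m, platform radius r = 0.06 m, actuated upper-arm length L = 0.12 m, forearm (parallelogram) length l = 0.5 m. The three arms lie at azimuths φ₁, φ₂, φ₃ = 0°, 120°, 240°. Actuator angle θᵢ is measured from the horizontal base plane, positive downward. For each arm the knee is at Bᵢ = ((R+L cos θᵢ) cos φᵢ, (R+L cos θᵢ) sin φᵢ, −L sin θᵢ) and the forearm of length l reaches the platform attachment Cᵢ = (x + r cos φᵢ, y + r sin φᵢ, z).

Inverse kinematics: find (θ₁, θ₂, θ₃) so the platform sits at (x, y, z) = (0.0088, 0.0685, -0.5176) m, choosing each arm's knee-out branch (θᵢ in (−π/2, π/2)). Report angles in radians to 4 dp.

θ₁ = 0.6107, θ₂ = 0.4359, θ₃ = 0.8723

φ1=0.0° → target in arm frame (0.0088, 0.0685)
  A=0.1112, B=-0.5176, C=(l²−L²−A²−y'²−z²)/(2L)=-0.2057
  √(A²+B²)=0.5294;  θ1 = -1.3592+1.9698 ≈ 0.6107
φ2=120.0° → target in arm frame (0.0549, -0.0419)
  A=0.0651, B=-0.5176, C=(l²−L²−A²−y'²−z²)/(2L)=-0.1596
  √(A²+B²)=0.5217;  θ2 = -1.4457+1.8817 ≈ 0.4359
φ3=240.0° → target in arm frame (-0.0637, -0.0266)
  e−x'=0.1837;  (l²−L²−(e−x')²−y'²−z²)/2L = -0.2782
  √(A²+B²)=0.5492;  θ3 = -1.2297+2.1020 ≈ 0.8723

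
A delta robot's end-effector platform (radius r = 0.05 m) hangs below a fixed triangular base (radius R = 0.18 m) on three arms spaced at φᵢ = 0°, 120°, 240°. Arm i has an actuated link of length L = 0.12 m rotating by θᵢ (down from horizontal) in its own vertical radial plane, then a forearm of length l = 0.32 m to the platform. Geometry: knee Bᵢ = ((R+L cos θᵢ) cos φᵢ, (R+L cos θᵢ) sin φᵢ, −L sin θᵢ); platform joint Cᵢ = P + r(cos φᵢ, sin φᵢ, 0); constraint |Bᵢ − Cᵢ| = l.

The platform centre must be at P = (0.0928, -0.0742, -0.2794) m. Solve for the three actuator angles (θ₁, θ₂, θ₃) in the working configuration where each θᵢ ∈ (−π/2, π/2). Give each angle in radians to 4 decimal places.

θ₁ = 0.0873, θ₂ = 1.3094, θ₃ = 0.6112

arm 1 (φ=0.0°): x'=0.0928, y'=-0.0742
  A cos θ + B sin θ = C:  0.0372·cos θ + -0.2794·sin θ = 0.0127
  γ=atan2(-0.2794,0.0372)=-1.4384;  ψ=arccos(0.0450)=1.5258;  θ1=γ+ψ≈0.0873
φ2=120.0° → target in arm frame (-0.1107, -0.0433)
  A cos θ + B sin θ = C:  0.2407·cos θ + -0.2794·sin θ = -0.2077
  √(A²+B²)=0.3688;  θ2 = -0.8598+2.1692 ≈ 1.3094
arm 3 (φ=240.0°): x'=0.0179, y'=0.1175
  A cos θ + B sin θ = C:  0.1121·cos θ + -0.2794·sin θ = -0.0685
  θ3 = atan2(B,A) + arccos(C/0.3011) = 0.6112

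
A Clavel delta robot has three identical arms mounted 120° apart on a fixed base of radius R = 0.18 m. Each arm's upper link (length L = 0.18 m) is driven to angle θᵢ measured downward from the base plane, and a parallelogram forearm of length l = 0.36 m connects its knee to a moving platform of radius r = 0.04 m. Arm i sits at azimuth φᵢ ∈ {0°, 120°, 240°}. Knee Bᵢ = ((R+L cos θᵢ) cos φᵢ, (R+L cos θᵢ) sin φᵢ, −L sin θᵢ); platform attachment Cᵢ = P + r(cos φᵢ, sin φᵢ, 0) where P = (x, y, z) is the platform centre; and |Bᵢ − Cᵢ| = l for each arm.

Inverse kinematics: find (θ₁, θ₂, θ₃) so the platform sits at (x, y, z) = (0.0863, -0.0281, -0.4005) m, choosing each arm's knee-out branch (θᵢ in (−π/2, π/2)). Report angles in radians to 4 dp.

θ₁ = 0.6110, θ₂ = 1.2217, θ₃ = 1.0474

arm 1 (φ=0.0°): x'=0.0863, y'=-0.0281
  A=0.0537, B=-0.4005, C=(l²−L²−A²−y'²−z²)/(2L)=-0.1858
  θ1 = atan2(B,A) + arccos(C/0.4041) = 0.6110
rotate P by −φ2: (-0.0675, -0.0607, -0.4005)
  A cos θ + B sin θ = C:  0.2075·cos θ + -0.4005·sin θ = -0.3054
  θ2 = atan2(B,A) + arccos(C/0.4511) = 1.2217
arm 3 (φ=240.0°): x'=-0.0188, y'=0.0888
  e−x'=0.1588;  (l²−L²−(e−x')²−y'²−z²)/2L = -0.2675
  γ=atan2(-0.4005,0.1588)=-1.1933;  ψ=arccos(-0.6209)=2.2407;  θ3=γ+ψ≈1.0474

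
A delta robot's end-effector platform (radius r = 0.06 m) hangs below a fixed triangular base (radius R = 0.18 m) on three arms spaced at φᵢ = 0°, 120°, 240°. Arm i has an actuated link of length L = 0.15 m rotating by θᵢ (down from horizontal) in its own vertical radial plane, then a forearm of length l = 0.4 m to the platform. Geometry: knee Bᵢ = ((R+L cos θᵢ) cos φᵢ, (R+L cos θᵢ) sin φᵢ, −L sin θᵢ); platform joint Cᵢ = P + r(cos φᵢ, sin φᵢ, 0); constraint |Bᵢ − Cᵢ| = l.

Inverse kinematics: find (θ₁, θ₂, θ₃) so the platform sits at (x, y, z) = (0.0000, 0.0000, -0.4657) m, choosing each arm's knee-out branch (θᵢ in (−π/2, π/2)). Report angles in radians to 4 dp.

arm 1 (φ=0.0°): x'=0.0000, y'=0.0000
  A cos θ + B sin θ = C:  0.1200·cos θ + -0.4657·sin θ = -0.3126
  θ1 = atan2(B,A) + arccos(C/0.4809) = 0.9598
arm 2 (φ=120.0°): x'=0.0000, y'=0.0000
  e−x'=0.1200;  (l²−L²−(e−x')²−y'²−z²)/2L = -0.3126
  √(A²+B²)=0.4809;  θ2 = -1.3186+2.2784 ≈ 0.9598
rotate P by −φ3: (0.0000, 0.0000, -0.4657)
  A=0.1200, B=-0.4657, C=(l²−L²−A²−y'²−z²)/(2L)=-0.3126
  γ=atan2(-0.4657,0.1200)=-1.3186;  ψ=arccos(-0.6500)=2.2784;  θ3=γ+ψ≈0.9598

θ₁ = 0.9598, θ₂ = 0.9598, θ₃ = 0.9598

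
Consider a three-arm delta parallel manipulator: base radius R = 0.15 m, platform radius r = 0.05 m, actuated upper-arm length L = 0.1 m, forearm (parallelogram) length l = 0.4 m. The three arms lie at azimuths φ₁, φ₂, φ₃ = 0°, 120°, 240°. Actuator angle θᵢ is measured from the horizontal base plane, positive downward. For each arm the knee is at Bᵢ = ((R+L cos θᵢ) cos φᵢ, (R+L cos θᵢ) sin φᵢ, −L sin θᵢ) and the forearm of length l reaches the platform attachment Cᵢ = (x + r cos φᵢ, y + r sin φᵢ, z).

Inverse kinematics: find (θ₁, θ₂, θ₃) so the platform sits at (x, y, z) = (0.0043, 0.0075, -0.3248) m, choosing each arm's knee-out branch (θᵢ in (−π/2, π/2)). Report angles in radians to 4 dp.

θ₁ = -0.2616, θ₂ = -0.2619, θ₃ = -0.1749

arm 1 (φ=0.0°): x'=0.0043, y'=0.0075
  A=0.0957, B=-0.3248, C=(l²−L²−A²−y'²−z²)/(2L)=0.1765
  θ1 = atan2(B,A) + arccos(C/0.3386) = -0.2616
rotate P by −φ2: (0.0043, -0.0075, -0.3248)
  e−x'=0.0957;  (l²−L²−(e−x')²−y'²−z²)/2L = 0.1765
  θ2 = atan2(B,A) + arccos(C/0.3386) = -0.2619
φ3=240.0° → target in arm frame (-0.0086, 0.0000)
  A=0.1086, B=-0.3248, C=(l²−L²−A²−y'²−z²)/(2L)=0.1635
  √(A²+B²)=0.3425;  θ3 = -1.2480+1.0731 ≈ -0.1749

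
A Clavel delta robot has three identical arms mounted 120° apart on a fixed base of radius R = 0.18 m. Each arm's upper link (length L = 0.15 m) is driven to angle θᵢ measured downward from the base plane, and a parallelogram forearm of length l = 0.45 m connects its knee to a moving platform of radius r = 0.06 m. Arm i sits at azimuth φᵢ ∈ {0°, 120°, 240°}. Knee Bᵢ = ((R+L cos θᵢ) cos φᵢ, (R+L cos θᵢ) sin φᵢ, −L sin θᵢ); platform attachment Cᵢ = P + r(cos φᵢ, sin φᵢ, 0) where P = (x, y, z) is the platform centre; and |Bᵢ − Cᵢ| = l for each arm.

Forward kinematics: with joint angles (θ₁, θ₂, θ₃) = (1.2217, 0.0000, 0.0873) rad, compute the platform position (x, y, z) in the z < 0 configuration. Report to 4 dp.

(-0.2072, 0.0108, -0.3841)

φ1=0.0°: virtual centre (0.1713, 0.0000, -0.1410), radius l
centre 2 = (0.2700·cos120.0°, 0.2700·sin120.0°, 0.0000) = (-0.1350, 0.2338, 0.0000)
arm 3 at φ=240.0°: ρ3 = 0.2694;  centre 3 = (-0.1347, -0.2333, -0.0131)
|centre ₂|²−|centre ₁|² = 0.0237;  |centre ₃|²−|centre ₁|² = 0.0235
plane₁₂: -0.6126x+0.4677y+0.2819z = 0.0237
det = 0.5721;  x = -0.0386+0.4390z,  y = 0.0001+-0.0277z
quadratic in z: (1.1935)z²+(0.0976)z+(-0.1386)=0, √Δ=0.8192 → z ∈ {-0.3841, 0.3023}; z = -0.3841 (taking z<0)
x = -0.2072, y = 0.0108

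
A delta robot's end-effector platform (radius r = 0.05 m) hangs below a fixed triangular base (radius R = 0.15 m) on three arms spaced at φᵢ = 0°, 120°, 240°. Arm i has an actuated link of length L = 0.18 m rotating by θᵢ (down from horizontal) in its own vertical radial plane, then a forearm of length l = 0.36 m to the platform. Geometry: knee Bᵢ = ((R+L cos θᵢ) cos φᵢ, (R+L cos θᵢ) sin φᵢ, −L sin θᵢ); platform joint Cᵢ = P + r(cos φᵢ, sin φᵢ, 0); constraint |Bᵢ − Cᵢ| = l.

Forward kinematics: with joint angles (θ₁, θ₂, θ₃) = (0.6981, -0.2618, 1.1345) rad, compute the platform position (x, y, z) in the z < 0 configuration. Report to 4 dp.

(-0.0222, 0.1781, -0.2895)

φ1=0.0°: virtual centre (0.2379, 0.0000, -0.1157), radius l
φ2=120.0°: virtual centre (-0.1369, 0.2372, 0.0466), radius l
arm 3 at φ=240.0°: e+L cos θ3 = 0.1761;  S3 = (-0.0880, -0.1525, -0.1631)
eliminate P² terms by subtracting sphere 1 from 2 and 3
[-0.7496 0.4744 0.3246]·P = 0.0072;  [-0.6518 -0.3050 -0.0949]·P = -0.0124
Cramer: x(z) = 0.0068+0.1004z;  y(z) = 0.0260-0.5256z
quadratic in z: (1.2864)z²+(0.1577)z+(-0.0621)=0, √Δ=0.5871 → z ∈ {-0.2895, 0.1669}; z = -0.2895 (taking z<0)
x = -0.0222, y = 0.1781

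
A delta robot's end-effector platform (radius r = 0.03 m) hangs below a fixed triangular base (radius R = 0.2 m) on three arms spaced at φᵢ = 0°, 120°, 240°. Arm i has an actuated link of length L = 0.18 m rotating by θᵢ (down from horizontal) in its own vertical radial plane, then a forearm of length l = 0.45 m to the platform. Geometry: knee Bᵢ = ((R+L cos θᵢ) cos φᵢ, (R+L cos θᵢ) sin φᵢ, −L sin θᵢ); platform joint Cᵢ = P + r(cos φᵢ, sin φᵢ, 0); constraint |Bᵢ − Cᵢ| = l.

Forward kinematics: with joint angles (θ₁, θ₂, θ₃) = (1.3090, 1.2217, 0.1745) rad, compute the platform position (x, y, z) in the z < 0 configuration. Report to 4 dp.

(-0.1051, -0.1509, -0.4500)

φ1=0.0°: virtual centre (0.2166, 0.0000, -0.1739), radius l
φ2=120.0°: virtual centre (-0.1158, 0.2005, -0.1691), radius l
φ3=240.0°: virtual centre (-0.1736, -0.3007, -0.0313), radius l
eliminate P² terms by subtracting sphere 1 from 2 and 3
linear system: -0.6647x+0.4011y = 0.0051−0.0094z; -0.7804x+-0.6015y = 0.0444−0.2852z
Cramer: x(z) = -0.0293+0.1685z;  y(z) = -0.0359+0.2556z
into |P−centre ₁|² = l²: 1.0937z² + 0.2466z + -0.1105 = 0;  Δ = 0.5443;  z = -0.4500 or 0.2246 → z<0 root = -0.4500
x = -0.1051, y = -0.1509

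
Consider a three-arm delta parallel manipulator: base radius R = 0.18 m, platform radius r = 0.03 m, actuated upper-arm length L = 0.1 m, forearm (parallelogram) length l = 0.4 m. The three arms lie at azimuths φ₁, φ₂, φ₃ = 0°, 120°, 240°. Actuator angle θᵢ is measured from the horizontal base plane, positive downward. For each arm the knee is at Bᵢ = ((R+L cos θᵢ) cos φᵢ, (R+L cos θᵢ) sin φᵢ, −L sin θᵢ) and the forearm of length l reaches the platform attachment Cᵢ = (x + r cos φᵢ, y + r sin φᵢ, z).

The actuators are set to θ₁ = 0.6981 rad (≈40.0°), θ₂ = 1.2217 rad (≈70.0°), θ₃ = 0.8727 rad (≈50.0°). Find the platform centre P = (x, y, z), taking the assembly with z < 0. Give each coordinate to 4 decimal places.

(0.0409, -0.0358, -0.4167)

φ1=0.0°: virtual centre (0.2266, 0.0000, -0.0643), radius l
arm 2 at φ=120.0°: e+L cos θ2 = 0.1842;  centre 2 = (-0.0921, 0.1595, -0.0940)
arm 3 at φ=240.0°: e+L cos θ3 = 0.2143;  centre 3 = (-0.1071, -0.1856, -0.0766)
subtract pairs → two planes through P
linear system: -0.6374x+0.3191y = -0.0127−-0.0594z; -0.6675x+-0.3711y = -0.0037−-0.0247z
Cramer: x(z) = 0.0131-0.0665z;  y(z) = -0.0136+0.0532z
quadratic in z: (1.0073)z²+(0.1555)z+(-0.1101)=0, √Δ=0.6840 → z ∈ {-0.4167, 0.2623}; z = -0.4167 (taking z<0)
x = 0.0409, y = -0.0358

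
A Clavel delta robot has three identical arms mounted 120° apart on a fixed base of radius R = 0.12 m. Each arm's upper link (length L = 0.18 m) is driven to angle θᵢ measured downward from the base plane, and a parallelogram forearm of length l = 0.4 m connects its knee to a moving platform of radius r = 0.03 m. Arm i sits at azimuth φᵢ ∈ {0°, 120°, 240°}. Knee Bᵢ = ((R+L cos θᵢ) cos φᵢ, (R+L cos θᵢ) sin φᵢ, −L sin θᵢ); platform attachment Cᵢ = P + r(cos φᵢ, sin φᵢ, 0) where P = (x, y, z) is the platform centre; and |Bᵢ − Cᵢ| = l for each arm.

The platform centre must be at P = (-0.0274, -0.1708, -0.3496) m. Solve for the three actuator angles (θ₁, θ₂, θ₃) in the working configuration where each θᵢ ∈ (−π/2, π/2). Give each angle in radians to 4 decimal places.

φ1=0.0° → target in arm frame (-0.0274, -0.1708)
  e−x'=0.1174;  (l²−L²−(e−x')²−y'²−z²)/2L = -0.1044
  γ=atan2(-0.3496,0.1174)=-1.2468;  ψ=arccos(-0.2830)=1.8577;  θ1=γ+ψ≈0.6109
φ2=120.0° → target in arm frame (-0.1342, 0.1091)
  e−x'=0.2242;  (l²−L²−(e−x')²−y'²−z²)/2L = -0.1578
  √(A²+B²)=0.4153;  θ2 = -1.0005+1.9605 ≈ 0.9600
rotate P by −φ3: (0.1616, 0.0617, -0.3496)
  A cos θ + B sin θ = C:  -0.0716·cos θ + -0.3496·sin θ = -0.0099
  θ3 = atan2(B,A) + arccos(C/0.3569) = -0.1744

θ₁ = 0.6109, θ₂ = 0.9600, θ₃ = -0.1744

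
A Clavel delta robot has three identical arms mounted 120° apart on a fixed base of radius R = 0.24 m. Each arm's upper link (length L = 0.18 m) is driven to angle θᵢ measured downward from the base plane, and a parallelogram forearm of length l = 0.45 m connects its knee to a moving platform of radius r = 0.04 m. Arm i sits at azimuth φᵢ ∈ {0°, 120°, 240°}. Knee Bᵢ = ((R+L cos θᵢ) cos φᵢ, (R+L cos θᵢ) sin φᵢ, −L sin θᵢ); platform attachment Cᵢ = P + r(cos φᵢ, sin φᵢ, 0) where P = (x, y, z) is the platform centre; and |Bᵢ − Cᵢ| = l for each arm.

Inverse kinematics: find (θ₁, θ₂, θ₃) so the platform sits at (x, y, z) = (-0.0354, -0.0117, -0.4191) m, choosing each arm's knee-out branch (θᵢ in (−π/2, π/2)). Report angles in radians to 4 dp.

arm 1 (φ=0.0°): x'=-0.0354, y'=-0.0117
  A=0.2354, B=-0.4191, C=(l²−L²−A²−y'²−z²)/(2L)=-0.1697
  √(A²+B²)=0.4807;  θ1 = -1.0590+1.9316 ≈ 0.8726
arm 2 (φ=120.0°): x'=0.0076, y'=0.0365
  A=0.1924, B=-0.4191, C=(l²−L²−A²−y'²−z²)/(2L)=-0.1220
  θ2 = atan2(B,A) + arccos(C/0.4612) = 0.6981
rotate P by −φ3: (0.0278, -0.0248, -0.4191)
  A cos θ + B sin θ = C:  0.1722·cos θ + -0.4191·sin θ = -0.0994
  γ=atan2(-0.4191,0.1722)=-1.1810;  ψ=arccos(-0.2195)=1.7921;  θ3=γ+ψ≈0.6111

θ₁ = 0.8726, θ₂ = 0.6981, θ₃ = 0.6111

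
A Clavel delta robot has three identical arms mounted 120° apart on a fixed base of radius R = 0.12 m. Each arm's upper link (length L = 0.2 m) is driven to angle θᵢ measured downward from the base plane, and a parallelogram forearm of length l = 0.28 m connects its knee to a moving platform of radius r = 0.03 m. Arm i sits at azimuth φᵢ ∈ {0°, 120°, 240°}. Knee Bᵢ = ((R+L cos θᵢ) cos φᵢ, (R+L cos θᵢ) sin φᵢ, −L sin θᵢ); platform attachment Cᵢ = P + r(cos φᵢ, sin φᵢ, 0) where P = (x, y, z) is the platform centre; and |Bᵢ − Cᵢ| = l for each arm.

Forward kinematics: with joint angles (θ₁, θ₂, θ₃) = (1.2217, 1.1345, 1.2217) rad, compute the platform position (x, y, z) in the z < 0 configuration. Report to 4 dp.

φ1=0.0°: virtual centre (0.1584, 0.0000, -0.1879), radius l
φ2=120.0°: virtual centre (-0.0873, 0.1511, -0.1813), radius l
φ3=240.0°: virtual centre (-0.0792, -0.1372, -0.1879), radius l
subtract pairs → two planes through P
linear system: -0.4913x+0.3023y = 0.0029−0.0133z; -0.4752x+-0.2744y = 0.0000−0.0000z
det = 0.2785;  x = -0.0029+0.0131z,  y = 0.0049+-0.0228z
sphere 1 gives Az²+Bz+C=0 with A=1.0007, B=0.3714, C=-0.0170;  B²−4AC=0.2062;  roots -0.4125, 0.0413;  negative root z = -0.4125
x = -0.0083, y = 0.0143

(-0.0083, 0.0143, -0.4125)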